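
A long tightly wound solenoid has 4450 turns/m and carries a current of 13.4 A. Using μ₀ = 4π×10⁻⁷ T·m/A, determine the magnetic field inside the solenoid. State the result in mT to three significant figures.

B ≈ 74.9 mT

Inside a long solenoid, B = μ₀nI.
B = (4π×10⁻⁷)(4.450×10^3 m⁻¹)(13.4 A) = 7.493×10^-2 T.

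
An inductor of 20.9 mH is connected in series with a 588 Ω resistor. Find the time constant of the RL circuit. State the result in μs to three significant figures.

τ ≈ 35.5 μs

τ = L/R = (2.090×10^-2 H)/(588 Ω) = 3.554×10^-5 s.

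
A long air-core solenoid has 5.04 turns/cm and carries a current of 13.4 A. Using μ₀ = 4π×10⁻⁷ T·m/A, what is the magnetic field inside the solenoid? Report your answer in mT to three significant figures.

B ≈ 8.49 mT

Inside a long solenoid, B = μ₀nI.
B = (4π×10⁻⁷)(504 m⁻¹)(13.4 A) = 8.487×10^-3 T.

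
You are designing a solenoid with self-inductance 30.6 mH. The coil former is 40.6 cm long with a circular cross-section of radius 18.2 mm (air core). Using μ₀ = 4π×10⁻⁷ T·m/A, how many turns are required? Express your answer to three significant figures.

N ≈ 3080 turns

A = πr² = π(1.820×10^-2 m)² = 1.041×10^-3 m².
From L = μ₀N²A/ℓ, N = √(Lℓ / (μ₀A)).
N = √[(3.060×10^-2)(0.406) / ((4π×10⁻⁷)×1.041×10^-3)] = √(9.500×10^6) ≈ 3082.3.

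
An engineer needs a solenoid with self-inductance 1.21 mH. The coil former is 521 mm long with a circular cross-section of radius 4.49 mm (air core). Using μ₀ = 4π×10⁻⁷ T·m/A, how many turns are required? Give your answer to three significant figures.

A = πr² = π(4.490×10^-3 m)² = 6.333×10^-5 m².
From L = μ₀N²A/ℓ, N = √(Lℓ / (μ₀A)).
N = √[(1.210×10^-3)(0.521) / ((4π×10⁻⁷)×6.333×10^-5)] = √(7.921×10^6) ≈ 2814.4.

N ≈ 2810 turns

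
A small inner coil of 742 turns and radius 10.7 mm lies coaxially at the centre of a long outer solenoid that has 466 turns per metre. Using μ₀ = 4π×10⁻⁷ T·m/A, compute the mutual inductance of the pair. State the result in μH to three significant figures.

M ≈ 156 μH

The outer solenoid produces a uniform field B₁ = μ₀n₁I₁ across the inner coil,
so the flux linkage is N₂Φ = N₂B₁A₂ = μ₀n₁N₂A₂·I₁, giving M = μ₀n₁N₂A₂.
A₂ = πr² = π(1.070×10^-2 m)² = 3.597×10^-4 m².
M = (4π×10⁻⁷)(466)(742)(3.597×10^-4) = 1.563×10^-4 H.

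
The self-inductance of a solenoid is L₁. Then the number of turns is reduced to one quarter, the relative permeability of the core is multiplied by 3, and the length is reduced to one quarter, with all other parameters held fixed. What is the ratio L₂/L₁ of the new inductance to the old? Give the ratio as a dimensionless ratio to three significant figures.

L₂/L₁ = 0.750

For a solenoid, L ∝ μᵣN²A/ℓ.
L₂/L₁ = (0.25)^2 × (3) × (0.25)^-1 = 0.750.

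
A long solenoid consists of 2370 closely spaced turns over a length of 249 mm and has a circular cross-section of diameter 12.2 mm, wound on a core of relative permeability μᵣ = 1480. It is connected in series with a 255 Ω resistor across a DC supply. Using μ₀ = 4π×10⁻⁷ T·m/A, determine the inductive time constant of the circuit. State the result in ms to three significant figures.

A = π(d/2)² = π(6.100×10^-3 m)² = 1.169×10^-4 m².
L = μ₀μᵣN²A/ℓ = (4π×10⁻⁷)(1480)(2370)²(1.169×10^-4)/(0.249) = 4.904 H.
τ = L/R = (4.904)/(255) = 1.923×10^-2 s.

τ ≈ 19.2 ms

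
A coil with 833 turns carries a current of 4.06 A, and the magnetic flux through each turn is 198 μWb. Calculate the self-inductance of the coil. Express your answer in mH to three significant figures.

Self-inductance is defined by L = NΦ_B/I (flux linkage over current).
L = (833)(1.980×10^-4 Wb)/(4.06 A) = 4.062×10^-2 H.

L ≈ 40.6 mH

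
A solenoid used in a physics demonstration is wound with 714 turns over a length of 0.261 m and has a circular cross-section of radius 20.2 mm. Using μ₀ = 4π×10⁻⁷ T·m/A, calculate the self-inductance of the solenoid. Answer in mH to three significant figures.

L ≈ 3.15 mH

A = πr² = π(2.020×10^-2 m)² = 1.282×10^-3 m².
For a long solenoid, L = μ₀N²A/ℓ.
L = (4π×10⁻⁷)(714)²(1.282×10^-3)/(0.261 m) = 3.146×10^-3 H.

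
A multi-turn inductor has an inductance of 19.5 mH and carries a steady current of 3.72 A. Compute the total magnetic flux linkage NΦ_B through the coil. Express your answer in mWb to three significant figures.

From L = NΦ_B/I, the flux linkage is NΦ_B = LI.
NΦ_B = (1.950×10^-2 H)(3.72 A) = 7.254×10^-2 Wb.

NΦ_B ≈ 72.5 mWb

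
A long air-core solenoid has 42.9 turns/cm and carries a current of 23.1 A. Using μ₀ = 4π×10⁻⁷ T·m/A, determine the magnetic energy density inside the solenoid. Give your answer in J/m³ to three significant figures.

B = μ₀nI = (4π×10⁻⁷)(4.290×10^3)(23.1) = 0.1245 T.
u = B²/(2μ₀) = (0.1245)²/(2×4π×10⁻⁷) = 6.170×10^3 J/m³.

u ≈ 6170 J/m³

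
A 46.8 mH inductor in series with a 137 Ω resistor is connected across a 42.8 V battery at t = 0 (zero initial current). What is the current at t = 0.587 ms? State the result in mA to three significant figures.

I ≈ 256 mA

τ = L/R = 4.680×10^-2/137 = 3.416×10^-4 s; final current I_∞ = ε/R = 42.8/137 = 0.3124 A.
I(t) = I_∞(1 − e^(−t/τ)) with t/τ = 1.718.
I = (0.3124)(1 − e^(−1.718)) = 0.2564 A.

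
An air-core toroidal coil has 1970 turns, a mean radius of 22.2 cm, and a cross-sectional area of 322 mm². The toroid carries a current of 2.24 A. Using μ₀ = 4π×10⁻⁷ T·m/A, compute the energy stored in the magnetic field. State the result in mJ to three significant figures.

U ≈ 2.82 mJ

L = μ₀N²A/(2πR) = (4π×10⁻⁷)(1970)²(3.220×10^-4)/(2π×0.222) = 1.126×10^-3 H.
U = ½LI² = ½(1.126×10^-3)(2.24)² = 2.824×10^-3 J.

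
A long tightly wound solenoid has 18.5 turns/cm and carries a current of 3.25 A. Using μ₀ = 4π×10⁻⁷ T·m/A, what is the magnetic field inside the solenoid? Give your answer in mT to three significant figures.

B ≈ 7.56 mT

Inside a long solenoid, B = μ₀nI.
B = (4π×10⁻⁷)(1.850×10^3 m⁻¹)(3.25 A) = 7.556×10^-3 T.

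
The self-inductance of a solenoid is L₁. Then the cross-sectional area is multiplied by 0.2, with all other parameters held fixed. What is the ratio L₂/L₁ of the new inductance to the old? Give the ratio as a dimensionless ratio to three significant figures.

L₂/L₁ = 0.200

For a solenoid, L ∝ μᵣN²A/ℓ.
L₂/L₁ = (0.2) = 0.200.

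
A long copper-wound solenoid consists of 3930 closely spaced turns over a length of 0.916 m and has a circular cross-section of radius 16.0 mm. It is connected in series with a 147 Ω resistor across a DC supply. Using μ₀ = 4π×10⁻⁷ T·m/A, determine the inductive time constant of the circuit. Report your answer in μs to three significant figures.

A = πr² = π(1.600×10^-2 m)² = 8.042×10^-4 m².
L = μ₀N²A/ℓ = (4π×10⁻⁷)(3930)²(8.042×10^-4)/(0.916) = 1.704×10^-2 H.
τ = L/R = (1.704×10^-2)/(147) = 1.159×10^-4 s.

τ ≈ 116 μs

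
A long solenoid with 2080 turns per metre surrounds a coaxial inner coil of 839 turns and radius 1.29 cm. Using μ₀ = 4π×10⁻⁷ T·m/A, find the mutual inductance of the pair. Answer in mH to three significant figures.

M ≈ 1.15 mH

The outer solenoid produces a uniform field B₁ = μ₀n₁I₁ across the inner coil,
so the flux linkage is N₂Φ = N₂B₁A₂ = μ₀n₁N₂A₂·I₁, giving M = μ₀n₁N₂A₂.
A₂ = πr² = π(1.290×10^-2 m)² = 5.228×10^-4 m².
M = (4π×10⁻⁷)(2080)(839)(5.228×10^-4) = 1.146×10^-3 H.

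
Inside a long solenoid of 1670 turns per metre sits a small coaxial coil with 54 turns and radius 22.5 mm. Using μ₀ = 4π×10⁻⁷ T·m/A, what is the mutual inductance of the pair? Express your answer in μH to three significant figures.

M ≈ 180 μH

The outer solenoid produces a uniform field B₁ = μ₀n₁I₁ across the inner coil,
so the flux linkage is N₂Φ = N₂B₁A₂ = μ₀n₁N₂A₂·I₁, giving M = μ₀n₁N₂A₂.
A₂ = πr² = π(2.250×10^-2 m)² = 1.590×10^-3 m².
M = (4π×10⁻⁷)(1670)(54)(1.590×10^-3) = 1.802×10^-4 H.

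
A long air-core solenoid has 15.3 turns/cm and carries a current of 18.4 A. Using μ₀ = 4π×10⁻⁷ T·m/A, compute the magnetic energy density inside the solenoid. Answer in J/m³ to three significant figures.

B = μ₀nI = (4π×10⁻⁷)(1.530×10^3)(18.4) = 3.538×10^-2 T.
u = B²/(2μ₀) = (3.538×10^-2)²/(2×4π×10⁻⁷) = 498 J/m³.

u ≈ 498 J/m³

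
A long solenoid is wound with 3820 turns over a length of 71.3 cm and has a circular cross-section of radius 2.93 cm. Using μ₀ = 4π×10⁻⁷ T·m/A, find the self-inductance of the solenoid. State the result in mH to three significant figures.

L ≈ 69.4 mH

A = πr² = π(2.930×10^-2 m)² = 2.697×10^-3 m².
For a long solenoid, L = μ₀N²A/ℓ.
L = (4π×10⁻⁷)(3820)²(2.697×10^-3)/(0.713 m) = 6.936×10^-2 H.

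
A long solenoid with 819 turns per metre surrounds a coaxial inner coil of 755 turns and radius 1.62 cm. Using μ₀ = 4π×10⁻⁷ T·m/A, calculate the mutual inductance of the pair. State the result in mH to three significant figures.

M ≈ 0.641 mH

The outer solenoid produces a uniform field B₁ = μ₀n₁I₁ across the inner coil,
so the flux linkage is N₂Φ = N₂B₁A₂ = μ₀n₁N₂A₂·I₁, giving M = μ₀n₁N₂A₂.
A₂ = πr² = π(1.620×10^-2 m)² = 8.2448×10^-4 m².
M = (4π×10⁻⁷)(819)(755)(8.2448×10^-4) = 6.406×10^-4 H.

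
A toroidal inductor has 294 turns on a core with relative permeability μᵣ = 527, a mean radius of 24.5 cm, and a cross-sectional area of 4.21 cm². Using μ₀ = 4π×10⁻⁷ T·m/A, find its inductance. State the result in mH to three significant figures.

For a thin toroid, L = μ₀μᵣN²A/(2πR).
L = (4π×10⁻⁷)(527)(294)²(4.210×10^-4) / (2π×0.245 m) = 1.565×10^-2 H.

L ≈ 15.7 mH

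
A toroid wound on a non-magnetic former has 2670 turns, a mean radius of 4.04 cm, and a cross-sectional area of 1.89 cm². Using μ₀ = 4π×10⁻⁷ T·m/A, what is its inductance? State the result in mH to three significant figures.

L ≈ 6.67 mH

For a thin toroid, L = μ₀N²A/(2πR).
L = (4π×10⁻⁷)(2670)²(1.890×10^-4) / (2π×4.040×10^-2 m) = 6.670×10^-3 H.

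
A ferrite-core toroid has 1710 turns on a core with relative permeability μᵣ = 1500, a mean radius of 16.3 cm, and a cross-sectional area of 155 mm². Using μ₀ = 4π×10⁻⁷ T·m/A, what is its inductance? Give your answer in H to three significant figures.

For a thin toroid, L = μ₀μᵣN²A/(2πR).
L = (4π×10⁻⁷)(1500)(1710)²(1.550×10^-4) / (2π×0.163 m) = 0.8342 H.

L ≈ 0.834 H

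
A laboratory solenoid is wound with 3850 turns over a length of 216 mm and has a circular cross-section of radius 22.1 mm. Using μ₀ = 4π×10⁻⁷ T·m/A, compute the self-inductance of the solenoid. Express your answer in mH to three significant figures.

A = πr² = π(2.210×10^-2 m)² = 1.534×10^-3 m².
For a long solenoid, L = μ₀N²A/ℓ.
L = (4π×10⁻⁷)(3850)²(1.534×10^-3)/(0.216 m) = 0.1323 H.

L ≈ 132 mH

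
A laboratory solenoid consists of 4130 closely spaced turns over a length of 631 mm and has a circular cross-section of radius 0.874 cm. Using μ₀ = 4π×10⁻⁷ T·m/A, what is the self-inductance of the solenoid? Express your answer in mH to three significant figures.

L ≈ 8.15 mH

A = πr² = π(8.740×10^-3 m)² = 2.400×10^-4 m².
For a long solenoid, L = μ₀N²A/ℓ.
L = (4π×10⁻⁷)(4130)²(2.400×10^-4)/(0.631 m) = 8.152×10^-3 H.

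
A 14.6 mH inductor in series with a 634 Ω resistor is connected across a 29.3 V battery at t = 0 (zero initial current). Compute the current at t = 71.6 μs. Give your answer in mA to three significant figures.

τ = L/R = 1.460×10^-2/634 = 2.303×10^-5 s; final current I_∞ = ε/R = 29.3/634 = 4.621×10^-2 A.
I(t) = I_∞(1 − e^(−t/τ)) with t/τ = 3.109.
I = (4.621×10^-2)(1 − e^(−3.109)) = 4.415×10^-2 A.

I ≈ 44.2 mA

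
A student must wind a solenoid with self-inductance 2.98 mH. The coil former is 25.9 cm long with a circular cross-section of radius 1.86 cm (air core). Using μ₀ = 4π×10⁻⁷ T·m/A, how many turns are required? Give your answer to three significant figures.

A = πr² = π(1.860×10^-2 m)² = 1.087×10^-3 m².
From L = μ₀N²A/ℓ, N = √(Lℓ / (μ₀A)).
N = √[(2.980×10^-3)(0.259) / ((4π×10⁻⁷)×1.087×10^-3)] = √(5.651×10^5) ≈ 751.7.

N ≈ 752 turns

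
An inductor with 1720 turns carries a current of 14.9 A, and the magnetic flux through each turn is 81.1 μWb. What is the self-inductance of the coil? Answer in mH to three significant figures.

Self-inductance is defined by L = NΦ_B/I (flux linkage over current).
L = (1720)(8.110×10^-5 Wb)/(14.9 A) = 9.362×10^-3 H.

L ≈ 9.36 mH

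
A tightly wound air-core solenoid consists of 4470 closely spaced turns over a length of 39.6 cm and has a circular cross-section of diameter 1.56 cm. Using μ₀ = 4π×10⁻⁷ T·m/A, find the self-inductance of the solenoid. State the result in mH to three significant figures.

A = π(d/2)² = π(7.800×10^-3 m)² = 1.911×10^-4 m².
For a long solenoid, L = μ₀N²A/ℓ.
L = (4π×10⁻⁷)(4470)²(1.911×10^-4)/(0.396 m) = 1.212×10^-2 H.

L ≈ 12.1 mH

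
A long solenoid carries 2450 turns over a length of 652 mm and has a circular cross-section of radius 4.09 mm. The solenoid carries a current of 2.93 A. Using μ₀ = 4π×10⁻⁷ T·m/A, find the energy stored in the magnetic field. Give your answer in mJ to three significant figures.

U ≈ 2.61 mJ

A = πr² = π(4.090×10^-3 m)² = 5.255×10^-5 m².
L = μ₀N²A/ℓ = (4π×10⁻⁷)(2450)²(5.255×10^-5)/(0.652) = 6.080×10^-4 H.
U = ½LI² = ½(6.080×10^-4)(2.93)² = 2.610×10^-3 J.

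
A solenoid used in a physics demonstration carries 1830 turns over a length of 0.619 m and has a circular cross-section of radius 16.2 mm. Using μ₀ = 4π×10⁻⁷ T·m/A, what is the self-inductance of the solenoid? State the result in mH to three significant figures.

A = πr² = π(1.620×10^-2 m)² = 8.2448×10^-4 m².
For a long solenoid, L = μ₀N²A/ℓ.
L = (4π×10⁻⁷)(1830)²(8.2448×10^-4)/(0.619 m) = 5.605×10^-3 H.

L ≈ 5.61 mH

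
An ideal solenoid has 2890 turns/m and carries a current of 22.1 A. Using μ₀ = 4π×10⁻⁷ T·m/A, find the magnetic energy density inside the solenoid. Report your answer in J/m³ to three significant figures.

B = μ₀nI = (4π×10⁻⁷)(2.890×10^3)(22.1) = 8.026×10^-2 T.
u = B²/(2μ₀) = (8.026×10^-2)²/(2×4π×10⁻⁷) = 2.563×10^3 J/m³.

u ≈ 2560 J/m³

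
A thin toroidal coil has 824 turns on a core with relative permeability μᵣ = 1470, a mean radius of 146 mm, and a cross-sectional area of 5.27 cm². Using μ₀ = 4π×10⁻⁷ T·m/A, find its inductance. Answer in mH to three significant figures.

L ≈ 721 mH

For a thin toroid, L = μ₀μᵣN²A/(2πR).
L = (4π×10⁻⁷)(1470)(824)²(5.270×10^-4) / (2π×0.146 m) = 0.7205 H.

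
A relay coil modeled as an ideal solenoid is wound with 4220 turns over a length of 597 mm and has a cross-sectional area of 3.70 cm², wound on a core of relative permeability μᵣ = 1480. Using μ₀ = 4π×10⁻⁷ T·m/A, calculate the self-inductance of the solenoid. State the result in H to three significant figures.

L ≈ 20.5 H

A = 3.70 cm² = 3.700×10^-4 m².
For a long solenoid, L = μ₀μᵣN²A/ℓ.
L = (4π×10⁻⁷)(1480)(4220)²(3.700×10^-4)/(0.597 m) = 20.53 H.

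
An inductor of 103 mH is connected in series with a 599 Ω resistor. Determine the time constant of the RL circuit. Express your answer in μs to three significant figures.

τ ≈ 172 μs

τ = L/R = (0.103 H)/(599 Ω) = 1.720×10^-4 s.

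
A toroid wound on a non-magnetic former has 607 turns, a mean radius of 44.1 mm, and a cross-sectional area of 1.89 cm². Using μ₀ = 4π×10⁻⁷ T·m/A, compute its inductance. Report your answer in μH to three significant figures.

For a thin toroid, L = μ₀N²A/(2πR).
L = (4π×10⁻⁷)(607)²(1.890×10^-4) / (2π×4.410×10^-2 m) = 3.158×10^-4 H.

L ≈ 316 μH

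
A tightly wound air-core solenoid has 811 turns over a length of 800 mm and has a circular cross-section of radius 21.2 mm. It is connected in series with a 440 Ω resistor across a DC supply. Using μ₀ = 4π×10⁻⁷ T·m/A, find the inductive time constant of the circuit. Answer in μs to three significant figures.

τ ≈ 3.32 μs

A = πr² = π(2.120×10^-2 m)² = 1.412×10^-3 m².
L = μ₀N²A/ℓ = (4π×10⁻⁷)(811)²(1.412×10^-3)/(0.8) = 1.459×10^-3 H.
τ = L/R = (1.459×10^-3)/(440) = 3.315×10^-6 s.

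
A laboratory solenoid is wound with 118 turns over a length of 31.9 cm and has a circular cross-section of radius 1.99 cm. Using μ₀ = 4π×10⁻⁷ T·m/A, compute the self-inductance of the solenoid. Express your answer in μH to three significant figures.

A = πr² = π(1.990×10^-2 m)² = 1.244×10^-3 m².
For a long solenoid, L = μ₀N²A/ℓ.
L = (4π×10⁻⁷)(118)²(1.244×10^-3)/(0.319 m) = 6.824×10^-5 H.

L ≈ 68.2 μH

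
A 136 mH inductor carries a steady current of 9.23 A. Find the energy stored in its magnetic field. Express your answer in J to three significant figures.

Stored magnetic energy: U = ½LI².
U = ½(0.136 H)(9.23 A)² = 5.793 J.

U ≈ 5.79 J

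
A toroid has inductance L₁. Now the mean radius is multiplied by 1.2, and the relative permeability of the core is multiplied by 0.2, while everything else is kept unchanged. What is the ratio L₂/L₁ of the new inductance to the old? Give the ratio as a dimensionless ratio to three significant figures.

For a toroid, L ∝ μᵣN²A/R.
L₂/L₁ = (1.2)^-1 × (0.2) = 0.167.

L₂/L₁ = 0.167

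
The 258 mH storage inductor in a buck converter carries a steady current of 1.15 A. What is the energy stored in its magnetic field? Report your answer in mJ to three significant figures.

Stored magnetic energy: U = ½LI².
U = ½(0.258 H)(1.15 A)² = 0.1706 J.

U ≈ 171 mJ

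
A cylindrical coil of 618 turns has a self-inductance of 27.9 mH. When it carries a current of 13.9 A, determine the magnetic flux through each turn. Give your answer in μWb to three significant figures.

From L = NΦ_B/I, the flux per turn is Φ_B = LI/N.
Φ_B = (2.790×10^-2 H)(13.9 A)/618 = 6.275×10^-4 Wb.

Φ_B ≈ 628 μWb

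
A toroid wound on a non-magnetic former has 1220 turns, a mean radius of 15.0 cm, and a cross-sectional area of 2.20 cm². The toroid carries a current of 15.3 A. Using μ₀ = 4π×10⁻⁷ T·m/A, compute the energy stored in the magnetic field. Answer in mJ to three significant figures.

L = μ₀N²A/(2πR) = (4π×10⁻⁷)(1220)²(2.200×10^-4)/(2π×0.15) = 4.366×10^-4 H.
U = ½LI² = ½(4.366×10^-4)(15.3)² = 5.110×10^-2 J.

U ≈ 51.1 mJ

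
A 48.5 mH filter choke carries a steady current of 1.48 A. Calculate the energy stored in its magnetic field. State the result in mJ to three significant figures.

Stored magnetic energy: U = ½LI².
U = ½(4.850×10^-2 H)(1.48 A)² = 5.312×10^-2 J.

U ≈ 53.1 mJ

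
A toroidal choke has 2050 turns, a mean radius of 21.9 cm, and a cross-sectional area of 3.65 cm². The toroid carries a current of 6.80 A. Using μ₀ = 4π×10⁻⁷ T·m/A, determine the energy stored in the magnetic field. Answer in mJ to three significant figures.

U ≈ 32.4 mJ

L = μ₀N²A/(2πR) = (4π×10⁻⁷)(2050)²(3.650×10^-4)/(2π×0.219) = 1.401×10^-3 H.
U = ½LI² = ½(1.401×10^-3)(6.80)² = 3.239×10^-2 J.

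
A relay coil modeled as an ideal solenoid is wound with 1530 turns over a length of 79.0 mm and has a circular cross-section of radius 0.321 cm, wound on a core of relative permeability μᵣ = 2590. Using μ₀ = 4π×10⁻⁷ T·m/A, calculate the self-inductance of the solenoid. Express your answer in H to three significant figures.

L ≈ 3.12 H

A = πr² = π(3.210×10^-3 m)² = 3.237×10^-5 m².
For a long solenoid, L = μ₀μᵣN²A/ℓ.
L = (4π×10⁻⁷)(2590)(1530)²(3.237×10^-5)/(7.900×10^-2 m) = 3.122 H.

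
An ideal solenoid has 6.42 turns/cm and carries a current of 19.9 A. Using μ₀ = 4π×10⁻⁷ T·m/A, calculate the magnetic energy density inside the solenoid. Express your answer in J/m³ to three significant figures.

u ≈ 103 J/m³

B = μ₀nI = (4π×10⁻⁷)(642)(19.9) = 1.605×10^-2 T.
u = B²/(2μ₀) = (1.605×10^-2)²/(2×4π×10⁻⁷) = 102.6 J/m³.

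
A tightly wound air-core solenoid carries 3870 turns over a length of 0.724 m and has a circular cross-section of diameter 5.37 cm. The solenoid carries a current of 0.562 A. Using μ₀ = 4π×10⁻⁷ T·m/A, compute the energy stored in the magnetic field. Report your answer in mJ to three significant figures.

U ≈ 9.30 mJ

A = π(d/2)² = π(2.685×10^-2 m)² = 2.2648×10^-3 m².
L = μ₀N²A/ℓ = (4π×10⁻⁷)(3870)²(2.2648×10^-3)/(0.724) = 5.888×10^-2 H.
U = ½LI² = ½(5.888×10^-2)(0.562)² = 9.298×10^-3 J.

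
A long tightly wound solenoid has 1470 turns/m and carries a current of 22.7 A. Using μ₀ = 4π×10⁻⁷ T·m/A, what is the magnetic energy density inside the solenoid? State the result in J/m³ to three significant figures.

u ≈ 700 J/m³

B = μ₀nI = (4π×10⁻⁷)(1.470×10^3)(22.7) = 4.193×10^-2 T.
u = B²/(2μ₀) = (4.193×10^-2)²/(2×4π×10⁻⁷) = 699.6 J/m³.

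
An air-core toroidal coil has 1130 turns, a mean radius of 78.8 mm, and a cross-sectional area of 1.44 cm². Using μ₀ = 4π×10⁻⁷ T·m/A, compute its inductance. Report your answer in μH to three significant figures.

L ≈ 467 μH

For a thin toroid, L = μ₀N²A/(2πR).
L = (4π×10⁻⁷)(1130)²(1.440×10^-4) / (2π×7.880×10^-2 m) = 4.667×10^-4 H.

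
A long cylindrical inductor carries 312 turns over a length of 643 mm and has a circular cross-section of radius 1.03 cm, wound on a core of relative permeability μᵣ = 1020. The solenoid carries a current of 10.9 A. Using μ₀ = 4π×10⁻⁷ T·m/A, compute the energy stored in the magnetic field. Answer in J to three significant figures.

A = πr² = π(1.030×10^-2 m)² = 3.333×10^-4 m².
L = μ₀μᵣN²A/ℓ = (4π×10⁻⁷)(1020)(312)²(3.333×10^-4)/(0.643) = 6.467×10^-2 H.
U = ½LI² = ½(6.467×10^-2)(10.9)² = 3.842 J.

U ≈ 3.84 J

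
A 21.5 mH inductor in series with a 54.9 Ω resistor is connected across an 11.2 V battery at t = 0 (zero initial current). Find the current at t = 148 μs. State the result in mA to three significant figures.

I ≈ 64.2 mA

τ = L/R = 2.150×10^-2/54.9 = 3.916×10^-4 s; final current I_∞ = ε/R = 11.2/54.9 = 0.204 A.
I(t) = I_∞(1 − e^(−t/τ)) with t/τ = 0.378.
I = (0.204)(1 − e^(−0.378)) = 6.420×10^-2 A.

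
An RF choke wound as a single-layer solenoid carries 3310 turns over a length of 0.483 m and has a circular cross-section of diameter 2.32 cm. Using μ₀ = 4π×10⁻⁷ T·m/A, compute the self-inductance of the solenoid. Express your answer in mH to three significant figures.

L ≈ 12.0 mH

A = π(d/2)² = π(1.160×10^-2 m)² = 4.227×10^-4 m².
For a long solenoid, L = μ₀N²A/ℓ.
L = (4π×10⁻⁷)(3310)²(4.227×10^-4)/(0.483 m) = 1.20499×10^-2 H.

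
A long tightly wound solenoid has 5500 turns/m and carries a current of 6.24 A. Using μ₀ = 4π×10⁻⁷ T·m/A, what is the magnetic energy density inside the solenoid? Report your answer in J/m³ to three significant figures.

B = μ₀nI = (4π×10⁻⁷)(5.500×10^3)(6.24) = 4.313×10^-2 T.
u = B²/(2μ₀) = (4.313×10^-2)²/(2×4π×10⁻⁷) = 740.1 J/m³.

u ≈ 740 J/m³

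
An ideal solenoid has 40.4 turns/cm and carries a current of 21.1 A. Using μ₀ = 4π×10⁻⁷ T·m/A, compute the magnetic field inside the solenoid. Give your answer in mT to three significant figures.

Inside a long solenoid, B = μ₀nI.
B = (4π×10⁻⁷)(4.040×10^3 m⁻¹)(21.1 A) = 0.1071 T.

B ≈ 107 mT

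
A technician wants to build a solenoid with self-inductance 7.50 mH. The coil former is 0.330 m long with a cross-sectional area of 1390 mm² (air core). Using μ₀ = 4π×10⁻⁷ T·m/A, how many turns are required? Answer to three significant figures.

A = 1390 mm² = 1.390×10^-3 m².
From L = μ₀N²A/ℓ, N = √(Lℓ / (μ₀A)).
N = √[(7.500×10^-3)(0.33) / ((4π×10⁻⁷)×1.390×10^-3)] = √(1.417×10^6) ≈ 1190.4.

N ≈ 1190 turns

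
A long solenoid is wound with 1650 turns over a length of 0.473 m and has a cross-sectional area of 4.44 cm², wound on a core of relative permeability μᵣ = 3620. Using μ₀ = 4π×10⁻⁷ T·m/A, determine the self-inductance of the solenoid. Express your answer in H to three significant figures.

A = 4.44 cm² = 4.440×10^-4 m².
For a long solenoid, L = μ₀μᵣN²A/ℓ.
L = (4π×10⁻⁷)(3620)(1650)²(4.440×10^-4)/(0.473 m) = 11.63 H.

L ≈ 11.6 H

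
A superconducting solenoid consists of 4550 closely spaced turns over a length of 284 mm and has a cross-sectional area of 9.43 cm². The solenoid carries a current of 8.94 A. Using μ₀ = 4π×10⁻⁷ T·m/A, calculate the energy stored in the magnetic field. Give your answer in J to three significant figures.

U ≈ 3.45 J

A = 9.43 cm² = 9.430×10^-4 m².
L = μ₀N²A/ℓ = (4π×10⁻⁷)(4550)²(9.430×10^-4)/(0.284) = 8.638×10^-2 H.
U = ½LI² = ½(8.638×10^-2)(8.94)² = 3.452 J.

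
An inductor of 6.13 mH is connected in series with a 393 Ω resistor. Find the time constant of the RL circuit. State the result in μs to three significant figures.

τ = L/R = (6.130×10^-3 H)/(393 Ω) = 1.560×10^-5 s.

τ ≈ 15.6 μs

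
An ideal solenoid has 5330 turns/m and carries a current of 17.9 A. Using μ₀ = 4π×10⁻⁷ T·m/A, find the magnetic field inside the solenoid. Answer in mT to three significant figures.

Inside a long solenoid, B = μ₀nI.
B = (4π×10⁻⁷)(5.330×10^3 m⁻¹)(17.9 A) = 0.1199 T.

B ≈ 120 mT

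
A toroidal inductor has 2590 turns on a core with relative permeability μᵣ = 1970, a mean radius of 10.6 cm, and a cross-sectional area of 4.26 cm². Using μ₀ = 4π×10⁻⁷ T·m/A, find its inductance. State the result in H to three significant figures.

For a thin toroid, L = μ₀μᵣN²A/(2πR).
L = (4π×10⁻⁷)(1970)(2590)²(4.260×10^-4) / (2π×0.106 m) = 10.62 H.

L ≈ 10.6 H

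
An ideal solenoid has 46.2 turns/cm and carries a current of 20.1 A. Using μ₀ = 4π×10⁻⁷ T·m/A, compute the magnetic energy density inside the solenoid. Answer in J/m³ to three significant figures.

u ≈ 5420 J/m³

B = μ₀nI = (4π×10⁻⁷)(4.620×10^3)(20.1) = 0.1167 T.
u = B²/(2μ₀) = (0.1167)²/(2×4π×10⁻⁷) = 5.418×10^3 J/m³.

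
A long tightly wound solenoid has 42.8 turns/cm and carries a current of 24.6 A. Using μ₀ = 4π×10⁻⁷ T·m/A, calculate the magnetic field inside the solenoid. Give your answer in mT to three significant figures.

Inside a long solenoid, B = μ₀nI.
B = (4π×10⁻⁷)(4.280×10^3 m⁻¹)(24.6 A) = 0.1323 T.

B ≈ 132 mT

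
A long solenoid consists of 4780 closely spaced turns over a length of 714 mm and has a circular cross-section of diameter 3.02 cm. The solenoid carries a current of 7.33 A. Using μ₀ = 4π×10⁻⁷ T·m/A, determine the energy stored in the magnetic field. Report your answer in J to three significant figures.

U ≈ 0.774 J

A = π(d/2)² = π(1.510×10^-2 m)² = 7.163×10^-4 m².
L = μ₀N²A/ℓ = (4π×10⁻⁷)(4780)²(7.163×10^-4)/(0.714) = 2.881×10^-2 H.
U = ½LI² = ½(2.881×10^-2)(7.33)² = 0.7738 J.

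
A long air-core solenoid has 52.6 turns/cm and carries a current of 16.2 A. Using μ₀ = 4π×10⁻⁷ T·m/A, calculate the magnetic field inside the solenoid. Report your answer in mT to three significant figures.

B ≈ 107 mT

Inside a long solenoid, B = μ₀nI.
B = (4π×10⁻⁷)(5.260×10^3 m⁻¹)(16.2 A) = 0.1071 T.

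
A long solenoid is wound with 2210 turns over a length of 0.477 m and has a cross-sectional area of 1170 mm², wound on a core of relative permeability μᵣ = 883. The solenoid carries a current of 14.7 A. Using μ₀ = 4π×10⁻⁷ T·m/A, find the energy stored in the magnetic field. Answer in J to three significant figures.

U ≈ 1440 J

A = 1170 mm² = 1.170×10^-3 m².
L = μ₀μᵣN²A/ℓ = (4π×10⁻⁷)(883)(2210)²(1.170×10^-3)/(0.477) = 13.29 H.
U = ½LI² = ½(13.29)(14.7)² = 1.436×10^3 J.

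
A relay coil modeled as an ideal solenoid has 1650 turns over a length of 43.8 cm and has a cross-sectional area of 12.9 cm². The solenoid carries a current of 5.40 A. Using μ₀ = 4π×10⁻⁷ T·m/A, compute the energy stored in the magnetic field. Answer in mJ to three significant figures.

U ≈ 147 mJ

A = 12.9 cm² = 1.290×10^-3 m².
L = μ₀N²A/ℓ = (4π×10⁻⁷)(1650)²(1.290×10^-3)/(0.438) = 1.008×10^-2 H.
U = ½LI² = ½(1.008×10^-2)(5.40)² = 0.1469 J.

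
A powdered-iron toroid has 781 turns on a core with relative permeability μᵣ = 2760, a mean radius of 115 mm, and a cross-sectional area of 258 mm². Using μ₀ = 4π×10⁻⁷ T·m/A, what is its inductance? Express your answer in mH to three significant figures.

For a thin toroid, L = μ₀μᵣN²A/(2πR).
L = (4π×10⁻⁷)(2760)(781)²(2.580×10^-4) / (2π×0.115 m) = 0.7554 H.

L ≈ 755 mH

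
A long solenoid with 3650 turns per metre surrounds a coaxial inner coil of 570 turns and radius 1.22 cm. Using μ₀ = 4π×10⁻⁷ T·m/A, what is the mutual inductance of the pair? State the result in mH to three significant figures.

M ≈ 1.22 mH

The outer solenoid produces a uniform field B₁ = μ₀n₁I₁ across the inner coil,
so the flux linkage is N₂Φ = N₂B₁A₂ = μ₀n₁N₂A₂·I₁, giving M = μ₀n₁N₂A₂.
A₂ = πr² = π(1.220×10^-2 m)² = 4.676×10^-4 m².
M = (4π×10⁻⁷)(3650)(570)(4.676×10^-4) = 1.222×10^-3 H.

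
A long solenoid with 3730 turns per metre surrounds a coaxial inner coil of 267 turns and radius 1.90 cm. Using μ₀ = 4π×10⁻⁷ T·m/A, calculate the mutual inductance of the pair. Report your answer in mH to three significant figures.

The outer solenoid produces a uniform field B₁ = μ₀n₁I₁ across the inner coil,
so the flux linkage is N₂Φ = N₂B₁A₂ = μ₀n₁N₂A₂·I₁, giving M = μ₀n₁N₂A₂.
A₂ = πr² = π(1.900×10^-2 m)² = 1.134×10^-3 m².
M = (4π×10⁻⁷)(3730)(267)(1.134×10^-3) = 1.419×10^-3 H.

M ≈ 1.42 mH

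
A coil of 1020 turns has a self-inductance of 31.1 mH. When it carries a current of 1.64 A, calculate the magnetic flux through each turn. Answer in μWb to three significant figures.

From L = NΦ_B/I, the flux per turn is Φ_B = LI/N.
Φ_B = (3.110×10^-2 H)(1.64 A)/1020 = 5.000×10^-5 Wb.

Φ_B ≈ 50.0 μWb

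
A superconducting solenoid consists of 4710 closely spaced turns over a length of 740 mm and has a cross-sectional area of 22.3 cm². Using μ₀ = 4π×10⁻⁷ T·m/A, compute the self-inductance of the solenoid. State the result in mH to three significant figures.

L ≈ 84.0 mH

A = 22.3 cm² = 2.230×10^-3 m².
For a long solenoid, L = μ₀N²A/ℓ.
L = (4π×10⁻⁷)(4710)²(2.230×10^-3)/(0.74 m) = 8.401×10^-2 H.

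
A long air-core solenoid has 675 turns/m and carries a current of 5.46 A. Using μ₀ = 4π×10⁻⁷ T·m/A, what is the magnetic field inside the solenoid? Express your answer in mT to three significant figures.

B ≈ 4.63 mT

Inside a long solenoid, B = μ₀nI.
B = (4π×10⁻⁷)(675 m⁻¹)(5.46 A) = 4.631×10^-3 T.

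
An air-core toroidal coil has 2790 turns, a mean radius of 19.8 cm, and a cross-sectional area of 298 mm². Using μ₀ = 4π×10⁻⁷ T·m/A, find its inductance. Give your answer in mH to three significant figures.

For a thin toroid, L = μ₀N²A/(2πR).
L = (4π×10⁻⁷)(2790)²(2.980×10^-4) / (2π×0.198 m) = 2.343×10^-3 H.

L ≈ 2.34 mH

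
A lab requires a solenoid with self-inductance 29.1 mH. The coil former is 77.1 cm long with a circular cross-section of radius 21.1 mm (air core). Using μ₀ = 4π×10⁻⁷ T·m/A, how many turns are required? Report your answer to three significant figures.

A = πr² = π(2.110×10^-2 m)² = 1.399×10^-3 m².
From L = μ₀N²A/ℓ, N = √(Lℓ / (μ₀A)).
N = √[(2.910×10^-2)(0.771) / ((4π×10⁻⁷)×1.399×10^-3)] = √(1.277×10^7) ≈ 3572.8.

N ≈ 3570 turns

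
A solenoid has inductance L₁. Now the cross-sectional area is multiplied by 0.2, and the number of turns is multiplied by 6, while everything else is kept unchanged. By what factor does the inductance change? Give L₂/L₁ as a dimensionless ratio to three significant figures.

For a solenoid, L ∝ μᵣN²A/ℓ.
L₂/L₁ = (0.2) × (6)^2 = 7.20.

L₂/L₁ = 7.20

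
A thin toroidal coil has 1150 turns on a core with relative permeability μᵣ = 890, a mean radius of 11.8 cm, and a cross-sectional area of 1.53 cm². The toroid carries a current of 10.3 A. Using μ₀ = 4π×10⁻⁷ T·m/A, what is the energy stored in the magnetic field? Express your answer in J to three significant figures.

U ≈ 16.2 J

L = μ₀μᵣN²A/(2πR) = (4π×10⁻⁷)(890)(1150)²(1.530×10^-4)/(2π×0.118) = 0.3052 H.
U = ½LI² = ½(0.3052)(10.3)² = 16.19 J.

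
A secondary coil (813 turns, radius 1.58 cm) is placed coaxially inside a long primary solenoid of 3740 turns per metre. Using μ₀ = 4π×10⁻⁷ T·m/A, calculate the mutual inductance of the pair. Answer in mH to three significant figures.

The outer solenoid produces a uniform field B₁ = μ₀n₁I₁ across the inner coil,
so the flux linkage is N₂Φ = N₂B₁A₂ = μ₀n₁N₂A₂·I₁, giving M = μ₀n₁N₂A₂.
A₂ = πr² = π(1.580×10^-2 m)² = 7.843×10^-4 m².
M = (4π×10⁻⁷)(3740)(813)(7.843×10^-4) = 2.997×10^-3 H.

M ≈ 3.00 mH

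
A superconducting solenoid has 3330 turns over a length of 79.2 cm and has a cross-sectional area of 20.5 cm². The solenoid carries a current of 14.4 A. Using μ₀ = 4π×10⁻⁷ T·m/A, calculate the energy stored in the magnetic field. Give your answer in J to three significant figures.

U ≈ 3.74 J

A = 20.5 cm² = 2.050×10^-3 m².
L = μ₀N²A/ℓ = (4π×10⁻⁷)(3330)²(2.050×10^-3)/(0.792) = 3.607×10^-2 H.
U = ½LI² = ½(3.607×10^-2)(14.4)² = 3.74 J.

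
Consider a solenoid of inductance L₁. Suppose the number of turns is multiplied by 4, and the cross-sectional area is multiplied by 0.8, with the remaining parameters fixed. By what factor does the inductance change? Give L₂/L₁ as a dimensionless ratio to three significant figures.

For a solenoid, L ∝ μᵣN²A/ℓ.
L₂/L₁ = (4)^2 × (0.8) = 12.8.

L₂/L₁ = 12.8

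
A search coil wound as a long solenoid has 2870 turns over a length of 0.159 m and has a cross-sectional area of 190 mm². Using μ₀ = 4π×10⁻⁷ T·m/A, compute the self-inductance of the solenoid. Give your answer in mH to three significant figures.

A = 190 mm² = 1.900×10^-4 m².
For a long solenoid, L = μ₀N²A/ℓ.
L = (4π×10⁻⁷)(2870)²(1.900×10^-4)/(0.159 m) = 1.237×10^-2 H.

L ≈ 12.4 mH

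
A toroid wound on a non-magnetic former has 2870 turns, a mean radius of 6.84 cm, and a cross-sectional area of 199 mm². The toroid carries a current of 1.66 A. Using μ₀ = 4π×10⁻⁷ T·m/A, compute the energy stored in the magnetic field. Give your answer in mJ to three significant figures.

U ≈ 6.60 mJ

L = μ₀N²A/(2πR) = (4π×10⁻⁷)(2870)²(1.990×10^-4)/(2π×6.840×10^-2) = 4.793×10^-3 H.
U = ½LI² = ½(4.793×10^-3)(1.66)² = 6.604×10^-3 J.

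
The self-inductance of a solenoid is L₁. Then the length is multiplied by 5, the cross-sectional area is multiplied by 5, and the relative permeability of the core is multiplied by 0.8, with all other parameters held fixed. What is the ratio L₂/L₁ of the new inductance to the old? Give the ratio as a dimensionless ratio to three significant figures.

For a solenoid, L ∝ μᵣN²A/ℓ.
L₂/L₁ = (5)^-1 × (5) × (0.8) = 0.800.

L₂/L₁ = 0.800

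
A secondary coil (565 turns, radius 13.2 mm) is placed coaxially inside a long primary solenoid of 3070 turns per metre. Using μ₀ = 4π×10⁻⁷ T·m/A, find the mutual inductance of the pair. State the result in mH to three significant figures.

M ≈ 1.19 mH

The outer solenoid produces a uniform field B₁ = μ₀n₁I₁ across the inner coil,
so the flux linkage is N₂Φ = N₂B₁A₂ = μ₀n₁N₂A₂·I₁, giving M = μ₀n₁N₂A₂.
A₂ = πr² = π(1.320×10^-2 m)² = 5.474×10^-4 m².
M = (4π×10⁻⁷)(3070)(565)(5.474×10^-4) = 1.193×10^-3 H.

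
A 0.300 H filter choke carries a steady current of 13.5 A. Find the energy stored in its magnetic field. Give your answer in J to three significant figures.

U ≈ 27.3 J

Stored magnetic energy: U = ½LI².
U = ½(0.3 H)(13.5 A)² = 27.34 J.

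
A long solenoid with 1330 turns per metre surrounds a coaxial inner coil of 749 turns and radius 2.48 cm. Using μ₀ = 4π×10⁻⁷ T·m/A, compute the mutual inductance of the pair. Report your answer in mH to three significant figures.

The outer solenoid produces a uniform field B₁ = μ₀n₁I₁ across the inner coil,
so the flux linkage is N₂Φ = N₂B₁A₂ = μ₀n₁N₂A₂·I₁, giving M = μ₀n₁N₂A₂.
A₂ = πr² = π(2.480×10^-2 m)² = 1.932×10^-3 m².
M = (4π×10⁻⁷)(1330)(749)(1.932×10^-3) = 2.419×10^-3 H.

M ≈ 2.42 mH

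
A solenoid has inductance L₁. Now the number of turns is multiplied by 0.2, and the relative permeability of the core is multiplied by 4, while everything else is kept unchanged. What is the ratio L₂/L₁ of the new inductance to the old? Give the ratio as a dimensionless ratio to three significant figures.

L₂/L₁ = 0.160

For a solenoid, L ∝ μᵣN²A/ℓ.
L₂/L₁ = (0.2)^2 × (4) = 0.160.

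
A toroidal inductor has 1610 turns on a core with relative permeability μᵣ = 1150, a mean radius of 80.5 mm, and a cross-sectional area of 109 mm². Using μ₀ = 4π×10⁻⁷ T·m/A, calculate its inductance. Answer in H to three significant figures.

For a thin toroid, L = μ₀μᵣN²A/(2πR).
L = (4π×10⁻⁷)(1150)(1610)²(1.090×10^-4) / (2π×8.050×10^-2 m) = 0.8073 H.

L ≈ 0.807 H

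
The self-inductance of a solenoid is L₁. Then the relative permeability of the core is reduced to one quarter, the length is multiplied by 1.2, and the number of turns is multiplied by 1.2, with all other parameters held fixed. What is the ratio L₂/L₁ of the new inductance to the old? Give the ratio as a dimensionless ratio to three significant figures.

L₂/L₁ = 0.300

For a solenoid, L ∝ μᵣN²A/ℓ.
L₂/L₁ = (0.25) × (1.2)^-1 × (1.2)^2 = 0.300.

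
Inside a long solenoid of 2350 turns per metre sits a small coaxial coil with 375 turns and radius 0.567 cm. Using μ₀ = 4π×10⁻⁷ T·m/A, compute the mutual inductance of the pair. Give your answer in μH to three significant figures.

M ≈ 112 μH

The outer solenoid produces a uniform field B₁ = μ₀n₁I₁ across the inner coil,
so the flux linkage is N₂Φ = N₂B₁A₂ = μ₀n₁N₂A₂·I₁, giving M = μ₀n₁N₂A₂.
A₂ = πr² = π(5.670×10^-3 m)² = 1.010×10^-4 m².
M = (4π×10⁻⁷)(2350)(375)(1.010×10^-4) = 1.118×10^-4 H.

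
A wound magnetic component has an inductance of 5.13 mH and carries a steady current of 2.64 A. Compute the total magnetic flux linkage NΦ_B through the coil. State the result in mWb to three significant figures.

From L = NΦ_B/I, the flux linkage is NΦ_B = LI.
NΦ_B = (5.130×10^-3 H)(2.64 A) = 1.354×10^-2 Wb.

NΦ_B ≈ 13.5 mWb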